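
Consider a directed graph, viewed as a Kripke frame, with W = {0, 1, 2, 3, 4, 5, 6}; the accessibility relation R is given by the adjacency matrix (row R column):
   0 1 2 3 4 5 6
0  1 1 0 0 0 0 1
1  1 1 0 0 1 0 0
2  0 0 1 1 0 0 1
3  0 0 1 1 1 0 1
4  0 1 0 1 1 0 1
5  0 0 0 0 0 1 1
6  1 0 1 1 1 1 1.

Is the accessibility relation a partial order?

Reflexive: yes — every world is R-related to itself.
Transitive: no — 0 R 1 and 1 R 4, but not 0 R 4.
Antisymmetric: no — 0 R 1 and 1 R 0 with 0 ≠ 1.
So R is not a partial order.

No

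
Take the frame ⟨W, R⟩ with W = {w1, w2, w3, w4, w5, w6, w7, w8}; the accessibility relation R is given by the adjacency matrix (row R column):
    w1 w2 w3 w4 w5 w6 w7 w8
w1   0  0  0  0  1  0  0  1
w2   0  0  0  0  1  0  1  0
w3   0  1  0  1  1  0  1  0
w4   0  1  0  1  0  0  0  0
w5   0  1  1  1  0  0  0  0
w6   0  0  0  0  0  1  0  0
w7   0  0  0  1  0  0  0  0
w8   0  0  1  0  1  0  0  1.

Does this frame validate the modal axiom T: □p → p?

By correspondence theory, T is valid on a frame iff R is reflexive.
Reflexive: no — w1 is not related to itself.

No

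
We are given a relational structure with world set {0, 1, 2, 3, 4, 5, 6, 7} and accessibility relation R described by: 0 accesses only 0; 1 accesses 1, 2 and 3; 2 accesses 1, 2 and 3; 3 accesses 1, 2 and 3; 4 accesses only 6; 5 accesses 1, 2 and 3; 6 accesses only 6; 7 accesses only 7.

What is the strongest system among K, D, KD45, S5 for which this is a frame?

KD45

Serial (axiom D): yes — every world has a successor (e.g. 0 R 0).
Euclidean (axiom 5): yes — any two successors of a common world are R-related.
Transitive (axiom 4): yes — every two-step R-path is closed by a direct edge.
Reflexive (axiom T): no — 4 is not related to itself.
So F validates K, D, KD45; S5 would additionally require R to be reflexive. The strongest is KD45.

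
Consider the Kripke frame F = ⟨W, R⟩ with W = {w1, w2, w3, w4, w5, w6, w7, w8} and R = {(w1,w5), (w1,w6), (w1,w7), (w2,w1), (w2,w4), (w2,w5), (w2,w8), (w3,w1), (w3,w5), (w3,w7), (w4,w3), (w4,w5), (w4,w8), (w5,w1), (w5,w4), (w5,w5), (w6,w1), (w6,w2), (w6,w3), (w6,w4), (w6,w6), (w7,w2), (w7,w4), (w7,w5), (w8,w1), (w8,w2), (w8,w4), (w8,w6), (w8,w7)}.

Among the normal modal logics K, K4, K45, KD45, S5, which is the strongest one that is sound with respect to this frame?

K

Transitive (axiom 4): no — w1 R w5 and w5 R w4, but not w1 R w4.
Euclidean (axiom 5): no — w1 R w5 and w1 R w6, but not w5 R w6.
Serial (axiom D): yes — every world has a successor (e.g. w1 R w5).
Reflexive (axiom T): no — w1 is not related to itself.
So F validates K; K4 would additionally require R to be transitive. The strongest is K.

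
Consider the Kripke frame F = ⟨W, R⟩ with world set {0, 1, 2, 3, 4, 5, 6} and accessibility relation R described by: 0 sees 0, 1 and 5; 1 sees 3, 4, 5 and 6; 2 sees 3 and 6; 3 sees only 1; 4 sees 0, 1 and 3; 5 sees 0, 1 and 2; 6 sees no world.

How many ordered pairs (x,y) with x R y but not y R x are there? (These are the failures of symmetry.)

7

Enumerating: (0,1), (1,6), (2,3), (2,6), (4,0), (4,3), (5,2).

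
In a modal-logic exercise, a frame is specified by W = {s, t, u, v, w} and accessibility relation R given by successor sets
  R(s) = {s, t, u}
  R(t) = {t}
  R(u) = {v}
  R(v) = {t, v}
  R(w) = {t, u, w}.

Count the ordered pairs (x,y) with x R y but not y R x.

Enumerating: (s,t), (s,u), (u,v), (v,t), (w,t), (w,u).

6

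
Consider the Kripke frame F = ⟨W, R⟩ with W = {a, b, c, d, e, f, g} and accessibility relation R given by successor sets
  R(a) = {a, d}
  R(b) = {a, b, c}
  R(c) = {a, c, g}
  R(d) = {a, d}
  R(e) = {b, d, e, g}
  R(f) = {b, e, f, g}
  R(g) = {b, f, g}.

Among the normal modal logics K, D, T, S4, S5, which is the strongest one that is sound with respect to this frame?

Serial (axiom D): yes — every world has a successor (e.g. a R a).
Reflexive (axiom T): yes — every world is R-related to itself.
Transitive (axiom 4): no — b R a and a R d, but not b R d.
Euclidean (axiom 5): no — b R a and b R c, but not a R c.
So F validates K, D, T; S4 would additionally require R to be transitive. The strongest is T.

T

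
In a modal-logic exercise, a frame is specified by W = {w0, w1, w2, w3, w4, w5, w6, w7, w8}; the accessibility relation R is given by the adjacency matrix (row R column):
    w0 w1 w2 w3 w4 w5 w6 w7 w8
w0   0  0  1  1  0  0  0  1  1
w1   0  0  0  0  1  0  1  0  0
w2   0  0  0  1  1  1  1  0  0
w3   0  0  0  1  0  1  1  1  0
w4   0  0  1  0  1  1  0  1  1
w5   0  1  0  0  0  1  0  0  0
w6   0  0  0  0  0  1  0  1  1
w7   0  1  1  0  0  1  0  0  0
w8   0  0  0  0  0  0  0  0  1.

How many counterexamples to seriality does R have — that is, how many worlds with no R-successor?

0

R is serial; there are no such worlds.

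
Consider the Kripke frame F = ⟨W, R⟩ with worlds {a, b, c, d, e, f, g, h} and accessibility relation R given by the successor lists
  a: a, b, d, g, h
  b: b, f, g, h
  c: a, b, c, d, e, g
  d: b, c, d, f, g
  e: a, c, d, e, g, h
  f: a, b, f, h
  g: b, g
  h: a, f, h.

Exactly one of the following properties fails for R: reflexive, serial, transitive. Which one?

transitive

Reflexive: yes — every world is R-related to itself.
Serial: yes — every world has a successor (e.g. a R a).
Transitive: no — a R b and b R f, but not a R f.
Only transitive fails.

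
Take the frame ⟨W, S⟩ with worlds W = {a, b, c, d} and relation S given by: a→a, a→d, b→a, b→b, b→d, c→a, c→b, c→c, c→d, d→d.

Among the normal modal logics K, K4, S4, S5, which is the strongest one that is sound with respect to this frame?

Transitive (axiom 4): yes — every two-step S-path is closed by a direct edge.
Reflexive (axiom T): yes — every world is S-related to itself.
Euclidean (axiom 5): no — b S d and b S a, but not d S a.
So F validates K, K4, S4; S5 would additionally require S to be Euclidean. The strongest is S4.

S4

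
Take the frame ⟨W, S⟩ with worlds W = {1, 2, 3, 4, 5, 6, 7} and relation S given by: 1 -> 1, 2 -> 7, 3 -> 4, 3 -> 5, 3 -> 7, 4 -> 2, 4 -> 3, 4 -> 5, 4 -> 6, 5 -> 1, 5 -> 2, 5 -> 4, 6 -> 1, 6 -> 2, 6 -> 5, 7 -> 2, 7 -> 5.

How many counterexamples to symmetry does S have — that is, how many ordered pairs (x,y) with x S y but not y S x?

10

Enumerating: (3,5), (3,7), (4,2), (4,6), (5,1), (5,2), (6,1), (6,2), (6,5), (7,5).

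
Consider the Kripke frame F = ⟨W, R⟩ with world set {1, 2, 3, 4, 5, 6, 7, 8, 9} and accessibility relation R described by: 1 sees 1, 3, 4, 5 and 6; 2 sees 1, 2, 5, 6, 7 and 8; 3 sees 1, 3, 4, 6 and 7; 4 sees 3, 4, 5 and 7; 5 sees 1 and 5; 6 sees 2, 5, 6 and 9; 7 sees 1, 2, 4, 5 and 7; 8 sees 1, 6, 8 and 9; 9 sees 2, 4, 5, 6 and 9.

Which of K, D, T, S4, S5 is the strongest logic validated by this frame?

Serial (axiom D): yes — every world has a successor (e.g. 1 R 1).
Reflexive (axiom T): yes — every world is R-related to itself.
Transitive (axiom 4): no — 1 R 3 and 3 R 7, but not 1 R 7.
Euclidean (axiom 5): no — 1 R 3 and 1 R 5, but not 3 R 5.
So F validates K, D, T; S4 would additionally require R to be transitive. The strongest is T.

T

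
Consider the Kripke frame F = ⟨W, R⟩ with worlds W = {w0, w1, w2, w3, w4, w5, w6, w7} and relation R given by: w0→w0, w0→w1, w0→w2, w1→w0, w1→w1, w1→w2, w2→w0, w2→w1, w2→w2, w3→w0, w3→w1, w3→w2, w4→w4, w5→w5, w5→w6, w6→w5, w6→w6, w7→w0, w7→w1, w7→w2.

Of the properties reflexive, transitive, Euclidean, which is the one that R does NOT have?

Reflexive: no — w3 is not related to itself.
Transitive: yes — every two-step R-path is closed by a direct edge.
Euclidean: yes — any two successors of a common world are R-related.
Only reflexive fails.

reflexive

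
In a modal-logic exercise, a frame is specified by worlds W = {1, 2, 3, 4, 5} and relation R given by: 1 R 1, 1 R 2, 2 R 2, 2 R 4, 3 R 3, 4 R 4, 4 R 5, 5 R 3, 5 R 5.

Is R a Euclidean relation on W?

Euclidean: no — 1 R 2 and 1 R 1, but not 2 R 1.

No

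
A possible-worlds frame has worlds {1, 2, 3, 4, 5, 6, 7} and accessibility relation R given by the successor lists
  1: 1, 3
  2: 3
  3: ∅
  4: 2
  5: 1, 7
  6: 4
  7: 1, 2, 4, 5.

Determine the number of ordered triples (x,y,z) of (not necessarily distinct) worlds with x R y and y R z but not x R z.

9

Enumerating: (4,2,3), (5,1,3), (5,7,2), (5,7,4), (5,7,5), (6,4,2), (7,1,3), (7,2,3), (7,5,7).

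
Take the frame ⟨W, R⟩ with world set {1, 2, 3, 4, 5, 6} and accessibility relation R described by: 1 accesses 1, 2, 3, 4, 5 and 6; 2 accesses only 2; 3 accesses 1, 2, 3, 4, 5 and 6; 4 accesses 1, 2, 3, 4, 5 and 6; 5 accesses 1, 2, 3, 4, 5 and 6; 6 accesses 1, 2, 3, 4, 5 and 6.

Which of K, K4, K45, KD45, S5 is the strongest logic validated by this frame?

Transitive (axiom 4): yes — every two-step R-path is closed by a direct edge.
Euclidean (axiom 5): no — 1 R 2 and 1 R 3, but not 2 R 3.
Serial (axiom D): yes — every world has a successor (e.g. 1 R 1).
Reflexive (axiom T): yes — every world is R-related to itself.
So F validates K, K4; K45 would additionally require R to be Euclidean. The strongest is K4.

K4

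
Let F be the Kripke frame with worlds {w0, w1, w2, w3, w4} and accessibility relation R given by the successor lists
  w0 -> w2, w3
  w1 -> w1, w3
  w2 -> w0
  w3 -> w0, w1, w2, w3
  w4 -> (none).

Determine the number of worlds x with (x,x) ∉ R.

Enumerating: w0, w2, w4.

3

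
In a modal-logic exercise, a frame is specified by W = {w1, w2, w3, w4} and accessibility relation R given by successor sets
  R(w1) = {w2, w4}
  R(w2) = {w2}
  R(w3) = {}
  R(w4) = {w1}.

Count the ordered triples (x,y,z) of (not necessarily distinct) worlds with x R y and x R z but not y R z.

4

Enumerating: (w1,w2,w4), (w1,w4,w2), (w1,w4,w4), (w4,w1,w1).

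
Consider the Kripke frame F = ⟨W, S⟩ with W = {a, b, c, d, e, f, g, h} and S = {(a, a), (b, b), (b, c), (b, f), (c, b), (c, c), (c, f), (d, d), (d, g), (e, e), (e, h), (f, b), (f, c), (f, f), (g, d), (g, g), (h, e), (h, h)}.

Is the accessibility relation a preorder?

Yes

Reflexive: yes — every world is S-related to itself.
Transitive: yes — every two-step S-path is closed by a direct edge.
So S is a preorder.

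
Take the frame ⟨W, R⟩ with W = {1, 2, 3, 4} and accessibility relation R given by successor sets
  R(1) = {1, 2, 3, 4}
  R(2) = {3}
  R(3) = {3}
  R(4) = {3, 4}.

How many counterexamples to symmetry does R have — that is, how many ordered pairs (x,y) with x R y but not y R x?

Enumerating: (1,2), (1,3), (1,4), (2,3), (4,3).

5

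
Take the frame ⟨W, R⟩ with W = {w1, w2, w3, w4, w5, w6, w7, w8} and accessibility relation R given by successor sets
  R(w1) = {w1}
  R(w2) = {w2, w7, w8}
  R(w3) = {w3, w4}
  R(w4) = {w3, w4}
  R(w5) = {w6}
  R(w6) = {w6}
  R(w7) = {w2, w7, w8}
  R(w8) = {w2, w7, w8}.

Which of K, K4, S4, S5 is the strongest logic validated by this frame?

Transitive (axiom 4): yes — every two-step R-path is closed by a direct edge.
Reflexive (axiom T): no — w5 is not related to itself.
Euclidean (axiom 5): yes — any two successors of a common world are R-related.
So F validates K, K4; S4 would additionally require R to be reflexive. The strongest is K4.

K4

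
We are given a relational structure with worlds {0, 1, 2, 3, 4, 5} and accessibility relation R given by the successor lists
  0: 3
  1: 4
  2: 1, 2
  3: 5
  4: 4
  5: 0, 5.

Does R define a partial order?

No

Reflexive: no — 0 is not related to itself.
Transitive: no — 0 R 3 and 3 R 5, but not 0 R 5.
Antisymmetric: yes — no distinct pair is related both ways.
So R is not a partial order.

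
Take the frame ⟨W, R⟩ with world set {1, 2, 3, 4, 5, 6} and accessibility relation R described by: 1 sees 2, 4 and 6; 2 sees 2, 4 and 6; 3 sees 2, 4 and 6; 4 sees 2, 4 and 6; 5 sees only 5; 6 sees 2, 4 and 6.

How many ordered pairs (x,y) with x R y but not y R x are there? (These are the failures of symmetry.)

6

Enumerating: (1,2), (1,4), (1,6), (3,2), (3,4), (3,6).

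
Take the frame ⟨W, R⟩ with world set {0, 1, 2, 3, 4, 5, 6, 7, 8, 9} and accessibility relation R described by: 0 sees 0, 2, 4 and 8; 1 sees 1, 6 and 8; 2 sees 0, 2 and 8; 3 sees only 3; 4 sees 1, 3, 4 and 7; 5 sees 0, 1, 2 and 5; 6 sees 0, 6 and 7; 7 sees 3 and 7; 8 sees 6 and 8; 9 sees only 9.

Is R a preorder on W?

No

Reflexive: yes — every world is R-related to itself.
Transitive: no — 0 R 4 and 4 R 1, but not 0 R 1.
So R is not a preorder.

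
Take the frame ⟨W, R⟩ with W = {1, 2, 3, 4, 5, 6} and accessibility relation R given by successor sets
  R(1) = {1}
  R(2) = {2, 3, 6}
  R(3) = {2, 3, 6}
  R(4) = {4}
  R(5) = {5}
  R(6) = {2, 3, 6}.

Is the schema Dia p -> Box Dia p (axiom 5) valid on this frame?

Yes

By correspondence theory, 5 is valid on a frame iff R is Euclidean.
Euclidean: yes — any two successors of a common world are R-related.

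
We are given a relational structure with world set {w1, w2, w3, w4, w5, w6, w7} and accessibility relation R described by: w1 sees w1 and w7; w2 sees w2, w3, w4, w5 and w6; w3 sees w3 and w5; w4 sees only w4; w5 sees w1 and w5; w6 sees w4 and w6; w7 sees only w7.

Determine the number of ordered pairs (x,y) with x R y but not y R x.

8

Enumerating: (w1,w7), (w2,w3), (w2,w4), (w2,w5), (w2,w6), (w3,w5), (w5,w1), (w6,w4).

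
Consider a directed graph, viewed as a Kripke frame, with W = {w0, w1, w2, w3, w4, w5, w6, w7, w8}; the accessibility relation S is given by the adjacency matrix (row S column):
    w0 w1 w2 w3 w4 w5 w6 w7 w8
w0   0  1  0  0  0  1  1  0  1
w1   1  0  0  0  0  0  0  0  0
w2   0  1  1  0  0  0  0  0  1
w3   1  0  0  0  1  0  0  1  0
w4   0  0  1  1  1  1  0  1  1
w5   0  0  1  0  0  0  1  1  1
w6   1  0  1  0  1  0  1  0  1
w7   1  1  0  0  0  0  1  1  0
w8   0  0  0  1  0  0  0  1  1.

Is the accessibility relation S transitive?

Transitive: no — w0 S w5 and w5 S w2, but not w0 S w2.

No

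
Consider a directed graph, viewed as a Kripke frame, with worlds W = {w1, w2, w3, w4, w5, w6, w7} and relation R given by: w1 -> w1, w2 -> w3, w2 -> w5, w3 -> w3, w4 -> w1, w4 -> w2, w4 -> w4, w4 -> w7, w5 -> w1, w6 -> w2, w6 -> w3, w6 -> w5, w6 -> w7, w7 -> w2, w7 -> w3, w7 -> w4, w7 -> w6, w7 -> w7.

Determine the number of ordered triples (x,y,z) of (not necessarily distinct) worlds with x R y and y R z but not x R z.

11

Enumerating: (w2,w5,w1), (w4,w2,w3), (w4,w2,w5), (w4,w7,w3), (w4,w7,w6), (w6,w5,w1), (w6,w7,w4), (w6,w7,w6), (w7,w2,w5), (w7,w4,w1), (w7,w6,w5).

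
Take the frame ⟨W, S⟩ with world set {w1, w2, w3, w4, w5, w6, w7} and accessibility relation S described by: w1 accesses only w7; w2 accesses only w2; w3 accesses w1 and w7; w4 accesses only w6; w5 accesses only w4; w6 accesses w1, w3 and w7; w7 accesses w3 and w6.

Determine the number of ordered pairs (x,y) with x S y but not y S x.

Enumerating: (w1,w7), (w3,w1), (w4,w6), (w5,w4), (w6,w1), (w6,w3).

6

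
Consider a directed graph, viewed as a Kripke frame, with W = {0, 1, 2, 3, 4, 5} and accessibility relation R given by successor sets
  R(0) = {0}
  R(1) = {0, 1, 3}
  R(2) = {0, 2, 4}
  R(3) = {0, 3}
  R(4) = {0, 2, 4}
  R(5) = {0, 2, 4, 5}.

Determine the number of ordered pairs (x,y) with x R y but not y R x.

8

Enumerating: (1,0), (1,3), (2,0), (3,0), (4,0), (5,0), (5,2), (5,4).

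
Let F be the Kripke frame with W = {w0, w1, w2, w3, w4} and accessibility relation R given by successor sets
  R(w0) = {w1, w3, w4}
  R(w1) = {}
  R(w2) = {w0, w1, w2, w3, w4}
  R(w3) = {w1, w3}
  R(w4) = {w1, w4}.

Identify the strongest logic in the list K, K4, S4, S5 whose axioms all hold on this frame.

K4

Transitive (axiom 4): yes — every two-step R-path is closed by a direct edge.
Reflexive (axiom T): no — w0 is not related to itself.
Euclidean (axiom 5): no — w0 R w1 and w0 R w3, but not w1 R w3.
So F validates K, K4; S4 would additionally require R to be reflexive. The strongest is K4.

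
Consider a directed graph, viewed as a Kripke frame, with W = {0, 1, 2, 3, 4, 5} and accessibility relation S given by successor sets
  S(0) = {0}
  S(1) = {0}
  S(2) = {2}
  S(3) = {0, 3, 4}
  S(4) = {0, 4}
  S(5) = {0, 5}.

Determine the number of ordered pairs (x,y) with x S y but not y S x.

Enumerating: (1,0), (3,0), (3,4), (4,0), (5,0).

5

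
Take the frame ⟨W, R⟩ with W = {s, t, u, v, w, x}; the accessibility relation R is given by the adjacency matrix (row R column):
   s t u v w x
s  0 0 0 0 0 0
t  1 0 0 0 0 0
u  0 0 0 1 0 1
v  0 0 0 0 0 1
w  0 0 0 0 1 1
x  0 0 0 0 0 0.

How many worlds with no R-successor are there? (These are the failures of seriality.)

Enumerating: s, x.

2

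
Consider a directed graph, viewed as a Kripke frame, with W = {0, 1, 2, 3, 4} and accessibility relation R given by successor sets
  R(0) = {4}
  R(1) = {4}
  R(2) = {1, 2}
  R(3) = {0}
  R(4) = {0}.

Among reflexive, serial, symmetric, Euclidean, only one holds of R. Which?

serial

Reflexive: no — 0 is not related to itself.
Serial: yes — every world has a successor (e.g. 0 R 4).
Symmetric: no — 1 R 4 but not 4 R 1.
Euclidean: no — 0 R 4 and 0 R 4, but not 4 R 4.
Only serial holds.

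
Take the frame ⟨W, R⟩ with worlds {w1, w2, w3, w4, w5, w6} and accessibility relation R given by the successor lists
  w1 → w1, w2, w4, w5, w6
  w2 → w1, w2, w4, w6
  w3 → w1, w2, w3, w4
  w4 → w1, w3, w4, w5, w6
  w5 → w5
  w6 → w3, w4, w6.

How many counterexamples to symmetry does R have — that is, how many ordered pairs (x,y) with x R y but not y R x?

Enumerating: (w1,w5), (w1,w6), (w2,w4), (w2,w6), (w3,w1), (w3,w2), (w4,w5), (w6,w3).

8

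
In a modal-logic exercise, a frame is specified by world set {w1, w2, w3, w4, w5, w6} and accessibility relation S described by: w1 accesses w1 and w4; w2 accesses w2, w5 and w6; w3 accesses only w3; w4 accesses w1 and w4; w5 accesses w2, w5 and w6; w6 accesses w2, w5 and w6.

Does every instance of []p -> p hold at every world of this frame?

By correspondence theory, T is valid on a frame iff S is reflexive.
Reflexive: yes — every world is S-related to itself.

Yes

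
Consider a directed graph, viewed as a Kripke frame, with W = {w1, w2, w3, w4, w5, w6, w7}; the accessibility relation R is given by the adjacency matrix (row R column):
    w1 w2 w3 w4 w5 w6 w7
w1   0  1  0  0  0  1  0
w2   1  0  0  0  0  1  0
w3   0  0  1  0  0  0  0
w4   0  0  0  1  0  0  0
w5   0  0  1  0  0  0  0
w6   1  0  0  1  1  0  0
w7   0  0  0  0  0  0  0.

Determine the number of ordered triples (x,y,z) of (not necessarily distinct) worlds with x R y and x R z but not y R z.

13

Enumerating: (w1,w2,w2), (w1,w6,w2), (w1,w6,w6), (w2,w1,w1), (w2,w6,w6), (w6,w1,w1), (w6,w1,w4), (w6,w1,w5), (w6,w4,w1), (w6,w4,w5), (w6,w5,w1), (w6,w5,w4), (w6,w5,w5).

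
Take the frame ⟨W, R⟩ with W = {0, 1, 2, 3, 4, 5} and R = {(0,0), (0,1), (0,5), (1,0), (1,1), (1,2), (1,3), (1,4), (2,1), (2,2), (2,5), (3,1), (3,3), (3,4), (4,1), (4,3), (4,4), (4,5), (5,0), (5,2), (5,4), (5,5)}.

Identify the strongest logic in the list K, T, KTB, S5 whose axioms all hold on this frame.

Reflexive (axiom T): yes — every world is R-related to itself.
Symmetric (axiom B): yes — every pair in R has its reverse in R.
Euclidean (axiom 5): no — 0 R 1 and 0 R 5, but not 1 R 5.
So F validates K, T, KTB; S5 would additionally require R to be Euclidean. The strongest is KTB.

KTB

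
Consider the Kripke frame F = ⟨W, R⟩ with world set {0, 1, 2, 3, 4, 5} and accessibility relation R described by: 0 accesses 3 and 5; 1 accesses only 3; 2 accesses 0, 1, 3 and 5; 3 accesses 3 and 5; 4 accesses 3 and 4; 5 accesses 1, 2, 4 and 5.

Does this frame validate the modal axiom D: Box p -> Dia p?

The schema D characterises exactly the serial frames.
Serial: yes — every world has a successor (e.g. 0 R 3).

Yes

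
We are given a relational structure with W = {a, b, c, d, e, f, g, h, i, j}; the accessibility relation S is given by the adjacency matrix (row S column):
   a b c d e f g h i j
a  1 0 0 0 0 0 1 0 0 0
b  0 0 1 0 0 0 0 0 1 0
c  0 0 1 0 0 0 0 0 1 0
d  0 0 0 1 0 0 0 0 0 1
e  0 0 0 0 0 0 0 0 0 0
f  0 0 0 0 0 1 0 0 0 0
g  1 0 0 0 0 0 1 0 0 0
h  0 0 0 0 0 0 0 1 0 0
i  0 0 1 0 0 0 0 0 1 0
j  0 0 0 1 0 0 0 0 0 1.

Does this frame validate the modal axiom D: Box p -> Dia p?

No

The schema D characterises exactly the serial frames.
Serial: no — e has no S-successor.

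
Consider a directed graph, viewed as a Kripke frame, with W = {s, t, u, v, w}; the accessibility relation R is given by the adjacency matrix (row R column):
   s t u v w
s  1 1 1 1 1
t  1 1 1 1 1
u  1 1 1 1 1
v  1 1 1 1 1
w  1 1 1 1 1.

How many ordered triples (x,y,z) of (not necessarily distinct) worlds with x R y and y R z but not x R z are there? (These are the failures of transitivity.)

R is transitive; there are no such tuples.

0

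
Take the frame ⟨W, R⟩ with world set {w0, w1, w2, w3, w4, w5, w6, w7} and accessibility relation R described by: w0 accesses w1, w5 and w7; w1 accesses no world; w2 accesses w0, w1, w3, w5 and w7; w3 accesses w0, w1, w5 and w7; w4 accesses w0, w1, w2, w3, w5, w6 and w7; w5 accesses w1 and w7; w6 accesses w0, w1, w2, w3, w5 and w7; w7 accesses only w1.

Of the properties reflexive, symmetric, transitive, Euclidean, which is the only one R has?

transitive

Reflexive: no — w0 is not related to itself.
Symmetric: no — w0 R w1 but not w1 R w0.
Transitive: yes — every two-step R-path is closed by a direct edge.
Euclidean: no — w0 R w1 and w0 R w5, but not w1 R w5.
Only transitive holds.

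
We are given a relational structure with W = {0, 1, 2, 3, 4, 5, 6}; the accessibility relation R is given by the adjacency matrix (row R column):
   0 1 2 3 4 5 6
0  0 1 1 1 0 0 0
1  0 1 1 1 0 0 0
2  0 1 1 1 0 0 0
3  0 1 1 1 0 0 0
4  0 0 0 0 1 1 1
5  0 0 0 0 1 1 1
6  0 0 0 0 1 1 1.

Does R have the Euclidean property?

Euclidean: yes — any two successors of a common world are R-related.

Yes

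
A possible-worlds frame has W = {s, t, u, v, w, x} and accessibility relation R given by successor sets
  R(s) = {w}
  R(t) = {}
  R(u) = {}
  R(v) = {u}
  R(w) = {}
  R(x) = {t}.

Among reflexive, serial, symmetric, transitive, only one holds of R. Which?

Reflexive: no — s is not related to itself.
Serial: no — t has no R-successor.
Symmetric: no — s R w but not w R s.
Transitive: yes — every two-step R-path is closed by a direct edge.
Only transitive holds.

transitive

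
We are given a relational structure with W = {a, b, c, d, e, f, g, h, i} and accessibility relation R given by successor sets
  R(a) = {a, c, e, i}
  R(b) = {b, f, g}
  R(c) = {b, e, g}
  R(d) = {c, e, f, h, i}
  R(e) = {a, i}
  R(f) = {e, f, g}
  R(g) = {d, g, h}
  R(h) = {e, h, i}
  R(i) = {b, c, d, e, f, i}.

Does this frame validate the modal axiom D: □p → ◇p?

Yes

The schema D characterises exactly the serial frames.
Serial: yes — every world has a successor (e.g. a R a).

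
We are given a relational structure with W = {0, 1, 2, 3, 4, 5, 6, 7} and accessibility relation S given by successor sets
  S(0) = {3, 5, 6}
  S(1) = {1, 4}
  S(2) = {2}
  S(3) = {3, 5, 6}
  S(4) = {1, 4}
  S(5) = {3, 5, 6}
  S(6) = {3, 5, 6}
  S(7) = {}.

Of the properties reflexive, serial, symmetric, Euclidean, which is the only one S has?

Reflexive: no — 0 is not related to itself.
Serial: no — 7 has no S-successor.
Symmetric: no — 0 S 3 but not 3 S 0.
Euclidean: yes — any two successors of a common world are S-related.
Only Euclidean holds.

Euclidean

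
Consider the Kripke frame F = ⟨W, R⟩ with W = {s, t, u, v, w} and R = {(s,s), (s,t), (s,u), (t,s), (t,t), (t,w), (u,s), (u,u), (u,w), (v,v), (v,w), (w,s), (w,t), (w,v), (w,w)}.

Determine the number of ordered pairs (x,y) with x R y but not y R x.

Enumerating: (u,w), (w,s).

2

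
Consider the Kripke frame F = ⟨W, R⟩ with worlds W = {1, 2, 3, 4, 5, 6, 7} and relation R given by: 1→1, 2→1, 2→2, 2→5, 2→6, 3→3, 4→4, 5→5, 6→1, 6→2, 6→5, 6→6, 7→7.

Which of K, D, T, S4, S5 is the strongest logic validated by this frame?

Serial (axiom D): yes — every world has a successor (e.g. 1 R 1).
Reflexive (axiom T): yes — every world is R-related to itself.
Transitive (axiom 4): yes — every two-step R-path is closed by a direct edge.
Euclidean (axiom 5): no — 2 R 1 and 2 R 5, but not 1 R 5.
So F validates K, D, T, S4; S5 would additionally require R to be Euclidean. The strongest is S4.

S4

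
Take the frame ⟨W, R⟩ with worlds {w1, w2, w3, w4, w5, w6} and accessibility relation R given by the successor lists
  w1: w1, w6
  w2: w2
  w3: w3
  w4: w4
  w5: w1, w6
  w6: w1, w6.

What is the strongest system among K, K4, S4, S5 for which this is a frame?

Transitive (axiom 4): yes — every two-step R-path is closed by a direct edge.
Reflexive (axiom T): no — w5 is not related to itself.
Euclidean (axiom 5): yes — any two successors of a common world are R-related.
So F validates K, K4; S4 would additionally require R to be reflexive. The strongest is K4.

K4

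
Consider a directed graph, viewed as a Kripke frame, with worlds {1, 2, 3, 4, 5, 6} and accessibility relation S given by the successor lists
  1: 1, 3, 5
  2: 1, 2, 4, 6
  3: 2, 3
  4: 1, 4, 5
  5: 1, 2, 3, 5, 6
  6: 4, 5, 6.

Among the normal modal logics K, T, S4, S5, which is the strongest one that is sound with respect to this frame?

Reflexive (axiom T): yes — every world is S-related to itself.
Transitive (axiom 4): no — 1 S 3 and 3 S 2, but not 1 S 2.
Euclidean (axiom 5): no — 1 S 3 and 1 S 5, but not 3 S 5.
So F validates K, T; S4 would additionally require S to be transitive. The strongest is T.

T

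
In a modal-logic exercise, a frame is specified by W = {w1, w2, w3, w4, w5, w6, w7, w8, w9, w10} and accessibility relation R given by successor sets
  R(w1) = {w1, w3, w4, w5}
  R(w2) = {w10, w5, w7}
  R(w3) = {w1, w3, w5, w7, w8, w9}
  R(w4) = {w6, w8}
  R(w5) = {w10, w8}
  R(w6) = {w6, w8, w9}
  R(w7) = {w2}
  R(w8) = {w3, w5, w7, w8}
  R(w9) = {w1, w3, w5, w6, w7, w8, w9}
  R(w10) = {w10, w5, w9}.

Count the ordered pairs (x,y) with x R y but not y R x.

Enumerating: (w1,w4), (w1,w5), (w10,w9), (w2,w10), (w2,w5), (w3,w5), (w3,w7), (w4,w6), (w4,w8), (w6,w8), (w8,w7), (w9,w1), (w9,w5), (w9,w7), (w9,w8).

15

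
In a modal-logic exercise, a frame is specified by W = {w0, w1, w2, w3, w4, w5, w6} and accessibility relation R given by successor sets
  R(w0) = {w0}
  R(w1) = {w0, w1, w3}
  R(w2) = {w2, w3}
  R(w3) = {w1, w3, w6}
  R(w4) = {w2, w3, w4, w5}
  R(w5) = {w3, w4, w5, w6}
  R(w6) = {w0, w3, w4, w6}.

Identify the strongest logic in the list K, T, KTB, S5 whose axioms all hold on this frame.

Reflexive (axiom T): yes — every world is R-related to itself.
Symmetric (axiom B): no — w1 R w0 but not w0 R w1.
Euclidean (axiom 5): no — w1 R w0 and w1 R w3, but not w0 R w3.
So F validates K, T; KTB would additionally require R to be symmetric. The strongest is T.

T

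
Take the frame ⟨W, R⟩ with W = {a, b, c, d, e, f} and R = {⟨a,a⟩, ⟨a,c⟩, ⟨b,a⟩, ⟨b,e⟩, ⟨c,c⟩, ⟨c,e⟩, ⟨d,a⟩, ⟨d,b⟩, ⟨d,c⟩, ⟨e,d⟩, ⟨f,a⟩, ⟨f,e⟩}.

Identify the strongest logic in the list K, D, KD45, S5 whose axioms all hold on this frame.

Serial (axiom D): yes — every world has a successor (e.g. a R a).
Euclidean (axiom 5): no — b R a and b R e, but not a R e.
Transitive (axiom 4): no — a R c and c R e, but not a R e.
Reflexive (axiom T): no — b is not related to itself.
So F validates K, D; KD45 would additionally require R to be Euclidean and transitive. The strongest is D.

D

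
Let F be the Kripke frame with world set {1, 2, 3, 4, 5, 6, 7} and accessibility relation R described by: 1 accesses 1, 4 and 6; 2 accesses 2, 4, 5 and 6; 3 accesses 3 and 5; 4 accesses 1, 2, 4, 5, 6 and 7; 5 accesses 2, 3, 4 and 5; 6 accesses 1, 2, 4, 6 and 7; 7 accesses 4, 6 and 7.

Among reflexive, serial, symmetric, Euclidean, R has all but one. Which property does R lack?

Euclidean

Reflexive: yes — every world is R-related to itself.
Serial: yes — every world has a successor (e.g. 1 R 1).
Symmetric: yes — every pair in R has its reverse in R.
Euclidean: no — 2 R 5 and 2 R 6, but not 5 R 6.
Only Euclidean fails.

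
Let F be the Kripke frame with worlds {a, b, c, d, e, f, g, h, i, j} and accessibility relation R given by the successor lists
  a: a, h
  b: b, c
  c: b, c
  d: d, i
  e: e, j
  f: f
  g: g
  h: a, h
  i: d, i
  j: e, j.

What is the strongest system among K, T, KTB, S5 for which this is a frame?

S5

Reflexive (axiom T): yes — every world is R-related to itself.
Symmetric (axiom B): yes — every pair in R has its reverse in R.
Euclidean (axiom 5): yes — any two successors of a common world are R-related.
So F validates K, T, KTB, S5. The strongest is S5.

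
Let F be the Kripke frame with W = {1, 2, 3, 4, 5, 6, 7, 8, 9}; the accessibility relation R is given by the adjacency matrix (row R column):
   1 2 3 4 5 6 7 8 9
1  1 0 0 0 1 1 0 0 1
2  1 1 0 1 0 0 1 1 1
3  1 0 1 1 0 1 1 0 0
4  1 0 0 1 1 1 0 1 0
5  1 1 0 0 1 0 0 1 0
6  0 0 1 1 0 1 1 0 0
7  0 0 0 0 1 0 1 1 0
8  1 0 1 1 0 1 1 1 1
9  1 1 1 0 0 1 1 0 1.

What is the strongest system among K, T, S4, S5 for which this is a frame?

T

Reflexive (axiom T): yes — every world is R-related to itself.
Transitive (axiom 4): no — 1 R 5 and 5 R 2, but not 1 R 2.
Euclidean (axiom 5): no — 1 R 5 and 1 R 6, but not 5 R 6.
So F validates K, T; S4 would additionally require R to be transitive. The strongest is T.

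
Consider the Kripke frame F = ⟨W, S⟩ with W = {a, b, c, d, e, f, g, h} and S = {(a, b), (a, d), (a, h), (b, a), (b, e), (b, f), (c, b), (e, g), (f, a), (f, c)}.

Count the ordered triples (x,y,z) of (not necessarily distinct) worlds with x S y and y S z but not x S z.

15

Enumerating: (a,b,a), (a,b,e), (a,b,f), (b,a,b), (b,a,d), (b,a,h), (b,e,g), (b,f,c), (c,b,a), (c,b,e), (c,b,f), (f,a,b), (f,a,d), (f,a,h), (f,c,b).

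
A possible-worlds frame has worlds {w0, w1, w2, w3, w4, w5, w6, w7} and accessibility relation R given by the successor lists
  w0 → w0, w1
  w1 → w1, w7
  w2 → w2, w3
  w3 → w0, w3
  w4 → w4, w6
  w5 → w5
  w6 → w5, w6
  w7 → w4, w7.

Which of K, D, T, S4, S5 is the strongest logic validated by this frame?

Serial (axiom D): yes — every world has a successor (e.g. w0 R w0).
Reflexive (axiom T): yes — every world is R-related to itself.
Transitive (axiom 4): no — w0 R w1 and w1 R w7, but not w0 R w7.
Euclidean (axiom 5): no — w0 R w1 and w0 R w0, but not w1 R w0.
So F validates K, D, T; S4 would additionally require R to be transitive. The strongest is T.

T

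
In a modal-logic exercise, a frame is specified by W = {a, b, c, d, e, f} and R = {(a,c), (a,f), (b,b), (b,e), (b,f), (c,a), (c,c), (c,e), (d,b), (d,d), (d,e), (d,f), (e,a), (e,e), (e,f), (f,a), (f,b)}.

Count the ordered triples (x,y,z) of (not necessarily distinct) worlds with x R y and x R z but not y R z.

22

Enumerating: (a,c,f), (a,f,c), (a,f,f), (b,e,b), (b,f,e), (b,f,f), (c,a,a), (c,a,e), (c,e,c), (d,b,d), (d,e,b), (d,e,d), … and 10 more.
Total: 22.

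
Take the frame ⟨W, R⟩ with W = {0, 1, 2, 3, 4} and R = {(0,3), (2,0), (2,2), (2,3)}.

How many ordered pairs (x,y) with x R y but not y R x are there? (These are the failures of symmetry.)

Enumerating: (0,3), (2,0), (2,3).

3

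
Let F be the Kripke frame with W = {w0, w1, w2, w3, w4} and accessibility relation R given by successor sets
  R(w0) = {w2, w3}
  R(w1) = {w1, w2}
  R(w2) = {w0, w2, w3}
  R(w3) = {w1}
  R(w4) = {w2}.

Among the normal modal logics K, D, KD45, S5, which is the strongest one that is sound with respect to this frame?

Serial (axiom D): yes — every world has a successor (e.g. w0 R w2).
Euclidean (axiom 5): no — w0 R w3 and w0 R w2, but not w3 R w2.
Transitive (axiom 4): no — w0 R w3 and w3 R w1, but not w0 R w1.
Reflexive (axiom T): no — w0 is not related to itself.
So F validates K, D; KD45 would additionally require R to be Euclidean and transitive. The strongest is D.

D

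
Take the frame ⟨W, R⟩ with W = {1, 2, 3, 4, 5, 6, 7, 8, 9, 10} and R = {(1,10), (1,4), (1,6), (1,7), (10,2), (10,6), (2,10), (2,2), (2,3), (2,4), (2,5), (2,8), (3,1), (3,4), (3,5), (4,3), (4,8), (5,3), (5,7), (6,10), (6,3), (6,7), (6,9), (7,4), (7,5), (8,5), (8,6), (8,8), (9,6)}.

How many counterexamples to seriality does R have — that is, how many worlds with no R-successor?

0

R is serial; there are no such worlds.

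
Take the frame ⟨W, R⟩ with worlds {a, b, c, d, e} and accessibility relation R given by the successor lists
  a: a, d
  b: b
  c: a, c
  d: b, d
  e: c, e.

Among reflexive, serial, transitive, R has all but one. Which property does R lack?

Reflexive: yes — every world is R-related to itself.
Serial: yes — every world has a successor (e.g. a R a).
Transitive: no — a R d and d R b, but not a R b.
Only transitive fails.

transitive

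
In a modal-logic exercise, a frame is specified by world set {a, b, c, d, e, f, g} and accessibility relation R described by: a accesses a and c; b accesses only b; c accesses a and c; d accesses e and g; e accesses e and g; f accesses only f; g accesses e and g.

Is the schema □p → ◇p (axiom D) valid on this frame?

Axiom D corresponds to the accessibility relation being serial.
Serial: yes — every world has a successor (e.g. a R a).

Yes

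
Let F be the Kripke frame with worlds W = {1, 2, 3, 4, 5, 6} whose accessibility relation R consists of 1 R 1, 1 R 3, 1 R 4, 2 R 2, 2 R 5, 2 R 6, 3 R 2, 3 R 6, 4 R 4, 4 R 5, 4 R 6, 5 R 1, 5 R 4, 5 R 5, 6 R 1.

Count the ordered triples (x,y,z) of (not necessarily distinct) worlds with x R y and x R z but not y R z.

Enumerating: (1,3,1), (1,3,3), (1,3,4), (1,4,1), (1,4,3), (2,5,2), (2,5,6), (2,6,2), (2,6,5), (2,6,6), (3,6,2), (3,6,6), (4,5,6), (4,6,4), (4,6,5), (4,6,6), (5,1,5), (5,4,1).

18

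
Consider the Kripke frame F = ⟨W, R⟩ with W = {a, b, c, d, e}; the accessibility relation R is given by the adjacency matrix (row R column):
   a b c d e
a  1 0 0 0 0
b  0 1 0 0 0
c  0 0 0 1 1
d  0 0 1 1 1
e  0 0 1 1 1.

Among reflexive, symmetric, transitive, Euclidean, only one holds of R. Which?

symmetric

Reflexive: no — c is not related to itself.
Symmetric: yes — every pair in R has its reverse in R.
Transitive: no — c R d and d R c, but not c R c.
Euclidean: no — d R c and d R c, but not c R c.
Only symmetric holds.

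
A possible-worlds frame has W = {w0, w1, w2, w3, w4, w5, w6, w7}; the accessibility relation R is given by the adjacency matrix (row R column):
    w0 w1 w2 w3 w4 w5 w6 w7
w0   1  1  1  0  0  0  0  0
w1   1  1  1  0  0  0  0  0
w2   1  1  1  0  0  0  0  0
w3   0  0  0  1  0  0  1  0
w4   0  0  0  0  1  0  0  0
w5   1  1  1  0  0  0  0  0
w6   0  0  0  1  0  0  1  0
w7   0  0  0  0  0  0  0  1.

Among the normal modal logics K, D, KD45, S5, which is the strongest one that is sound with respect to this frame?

Serial (axiom D): yes — every world has a successor (e.g. w0 R w0).
Euclidean (axiom 5): yes — any two successors of a common world are R-related.
Transitive (axiom 4): yes — every two-step R-path is closed by a direct edge.
Reflexive (axiom T): no — w5 is not related to itself.
So F validates K, D, KD45; S5 would additionally require R to be reflexive. The strongest is KD45.

KD45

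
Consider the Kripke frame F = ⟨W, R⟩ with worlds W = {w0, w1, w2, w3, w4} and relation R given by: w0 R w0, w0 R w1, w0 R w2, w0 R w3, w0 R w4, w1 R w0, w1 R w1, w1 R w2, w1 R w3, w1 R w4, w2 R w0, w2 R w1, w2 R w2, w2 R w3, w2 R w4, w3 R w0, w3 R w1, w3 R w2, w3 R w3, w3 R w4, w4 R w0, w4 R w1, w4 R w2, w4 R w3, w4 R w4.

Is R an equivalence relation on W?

Yes

Reflexive: yes — every world is R-related to itself.
Symmetric: yes — every pair in R has its reverse in R.
Transitive: yes — every two-step R-path is closed by a direct edge.
So R is an equivalence relation.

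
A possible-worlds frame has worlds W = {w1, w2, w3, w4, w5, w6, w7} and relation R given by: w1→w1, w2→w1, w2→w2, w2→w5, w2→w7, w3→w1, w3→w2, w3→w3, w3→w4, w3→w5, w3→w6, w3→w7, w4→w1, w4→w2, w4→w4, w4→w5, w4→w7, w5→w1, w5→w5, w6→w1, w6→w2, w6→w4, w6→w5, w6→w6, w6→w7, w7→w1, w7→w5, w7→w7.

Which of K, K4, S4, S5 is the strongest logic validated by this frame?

Transitive (axiom 4): yes — every two-step R-path is closed by a direct edge.
Reflexive (axiom T): yes — every world is R-related to itself.
Euclidean (axiom 5): no — w2 R w1 and w2 R w5, but not w1 R w5.
So F validates K, K4, S4; S5 would additionally require R to be Euclidean. The strongest is S4.

S4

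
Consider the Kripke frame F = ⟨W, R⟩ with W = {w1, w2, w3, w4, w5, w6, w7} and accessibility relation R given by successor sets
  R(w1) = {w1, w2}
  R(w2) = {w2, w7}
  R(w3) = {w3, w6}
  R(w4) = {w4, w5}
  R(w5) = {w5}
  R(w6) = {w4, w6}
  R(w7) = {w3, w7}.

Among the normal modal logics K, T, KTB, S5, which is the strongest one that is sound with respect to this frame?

Reflexive (axiom T): yes — every world is R-related to itself.
Symmetric (axiom B): no — w1 R w2 but not w2 R w1.
Euclidean (axiom 5): no — w1 R w2 and w1 R w1, but not w2 R w1.
So F validates K, T; KTB would additionally require R to be symmetric. The strongest is T.

T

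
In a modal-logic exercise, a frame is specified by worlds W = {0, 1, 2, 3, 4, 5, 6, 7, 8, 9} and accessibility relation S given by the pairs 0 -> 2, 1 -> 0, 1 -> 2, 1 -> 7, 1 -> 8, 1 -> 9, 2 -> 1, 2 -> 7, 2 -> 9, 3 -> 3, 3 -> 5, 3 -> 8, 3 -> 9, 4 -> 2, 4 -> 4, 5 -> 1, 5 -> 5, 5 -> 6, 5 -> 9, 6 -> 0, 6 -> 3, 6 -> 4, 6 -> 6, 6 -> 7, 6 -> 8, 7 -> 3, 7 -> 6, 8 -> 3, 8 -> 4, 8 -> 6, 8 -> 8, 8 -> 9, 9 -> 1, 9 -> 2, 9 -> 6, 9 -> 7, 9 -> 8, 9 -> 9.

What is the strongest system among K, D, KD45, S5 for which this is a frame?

D

Serial (axiom D): yes — every world has a successor (e.g. 0 S 2).
Euclidean (axiom 5): no — 1 S 0 and 1 S 7, but not 0 S 7.
Transitive (axiom 4): no — 0 S 2 and 2 S 1, but not 0 S 1.
Reflexive (axiom T): no — 0 is not related to itself.
So F validates K, D; KD45 would additionally require S to be Euclidean and transitive. The strongest is D.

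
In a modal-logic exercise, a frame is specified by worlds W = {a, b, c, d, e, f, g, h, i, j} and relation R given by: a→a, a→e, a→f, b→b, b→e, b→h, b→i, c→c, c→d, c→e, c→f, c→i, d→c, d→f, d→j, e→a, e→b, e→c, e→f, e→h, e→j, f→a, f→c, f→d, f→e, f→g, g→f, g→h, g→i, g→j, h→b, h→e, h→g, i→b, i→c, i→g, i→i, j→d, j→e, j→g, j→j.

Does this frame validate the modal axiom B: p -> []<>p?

The schema B characterises exactly the symmetric frames.
Symmetric: yes — every pair in R has its reverse in R.

Yes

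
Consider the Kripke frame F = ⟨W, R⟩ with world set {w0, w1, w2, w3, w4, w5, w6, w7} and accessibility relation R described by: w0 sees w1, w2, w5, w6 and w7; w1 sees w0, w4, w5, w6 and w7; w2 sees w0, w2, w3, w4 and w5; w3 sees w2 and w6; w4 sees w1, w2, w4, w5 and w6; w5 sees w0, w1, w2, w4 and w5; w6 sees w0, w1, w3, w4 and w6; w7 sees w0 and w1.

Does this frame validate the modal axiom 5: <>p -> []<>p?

By correspondence theory, 5 is valid on a frame iff R is Euclidean.
Euclidean: no — w0 R w1 and w0 R w2, but not w1 R w2.

No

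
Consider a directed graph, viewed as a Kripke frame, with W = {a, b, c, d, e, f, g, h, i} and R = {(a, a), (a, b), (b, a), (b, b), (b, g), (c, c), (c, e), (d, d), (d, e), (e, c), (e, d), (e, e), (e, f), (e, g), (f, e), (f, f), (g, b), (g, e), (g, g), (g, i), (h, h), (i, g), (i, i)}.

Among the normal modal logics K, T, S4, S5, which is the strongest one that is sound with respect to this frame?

T

Reflexive (axiom T): yes — every world is R-related to itself.
Transitive (axiom 4): no — a R b and b R g, but not a R g.
Euclidean (axiom 5): no — b R a and b R g, but not a R g.
So F validates K, T; S4 would additionally require R to be transitive. The strongest is T.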